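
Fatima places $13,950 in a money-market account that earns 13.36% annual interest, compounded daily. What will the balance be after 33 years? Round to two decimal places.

Growth factor = (1 + 0.1336/365)^12045 ≈ 82.1045410425.
A ≈ 13,950 × 82.1045410425 ≈ 1,145,358.3475.

$1,145,358.35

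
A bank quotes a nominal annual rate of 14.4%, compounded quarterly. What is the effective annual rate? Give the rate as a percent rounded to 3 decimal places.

EAR = (1 + 14.4%/4)^4 − 1 = (1 + 0.036)^4 − 1.
(1 + 0.036)^4 ≈ 1.151964, so EAR ≈ 15.19643%.

15.196%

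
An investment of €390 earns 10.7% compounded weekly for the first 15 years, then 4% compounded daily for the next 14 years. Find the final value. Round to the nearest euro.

€3,393

Phase 1: 390·(1 + 0.107/52)^780 ≈ 1,938.1665.
Phase 2: 1,938.1665·(1 + 0.04/365)^5110 ≈ 3,392.9907.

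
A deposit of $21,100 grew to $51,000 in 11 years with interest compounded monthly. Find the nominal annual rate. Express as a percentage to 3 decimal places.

8.050%

The 132-period growth factor is 51,000/21,100 = 2.41706.
r/12 = 2.41706^(1/132) − 1 ≈ 0.00670841, so r ≈ 12·0.00670841 = 8.05009%.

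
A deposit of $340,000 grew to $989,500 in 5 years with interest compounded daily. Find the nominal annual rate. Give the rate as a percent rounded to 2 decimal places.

21.37%

(1 + r/365)^1825 = 989,500/340,000 = 2.91029.
1 + r/365 = 2.91029^(1/1825) ≈ 1.000586, so r/365 ≈ 0.000585516.
r ≈ 365·0.000585516 = 21.37134%.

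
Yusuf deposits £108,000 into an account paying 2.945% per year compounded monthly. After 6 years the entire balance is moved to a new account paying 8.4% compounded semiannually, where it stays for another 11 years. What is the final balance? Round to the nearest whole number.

£318,537

After 6 years at 2.945%: 108,000 × 1.19301477582 ≈ 128,845.5958.
Then 11 years at 8.4%: 128,845.5958 × 2.47223537945 ≈ 318,536.6404.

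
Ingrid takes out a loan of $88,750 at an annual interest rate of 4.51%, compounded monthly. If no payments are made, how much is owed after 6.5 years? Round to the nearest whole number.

Growth factor = (1 + 0.0451/12)^78 ≈ 1.3399073887.
A ≈ 88,750 × 1.3399073887 ≈ 118,916.7807.

$118,917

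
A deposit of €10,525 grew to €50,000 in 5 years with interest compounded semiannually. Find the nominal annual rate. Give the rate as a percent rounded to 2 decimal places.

The 10-period growth factor is 50,000/10,525 = 4.75059.
r/2 = 4.75059^(1/10) − 1 ≈ 0.168624, so r ≈ 2·0.168624 = 33.72479%.

33.72%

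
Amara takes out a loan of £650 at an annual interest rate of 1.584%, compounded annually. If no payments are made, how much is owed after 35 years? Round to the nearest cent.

£1,126.68

Annual rate = 1.584% = 0.01584; years = 35.
A = 650·(1 + 0.01584)^35 ≈ 650·1.733348307 ≈ 1,126.6764.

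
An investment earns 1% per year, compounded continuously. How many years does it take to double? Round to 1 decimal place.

69.3 years

e^(0.01t) = 2, so 0.01t = ln 2 ≈ 0.69315.
t ≈ 0.69315/0.01 ≈ 69.3147.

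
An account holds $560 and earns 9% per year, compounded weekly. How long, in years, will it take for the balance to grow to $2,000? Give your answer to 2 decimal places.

14.16 years

(1 + 0.00173077)^(52t) = 2,000/560 = 3.5714.
52t·ln(1 + 0.00173077) = ln(3.5714); 52t = 1.273/0.00172927 ≈ 736.1276.
t ≈ 14.1563 years.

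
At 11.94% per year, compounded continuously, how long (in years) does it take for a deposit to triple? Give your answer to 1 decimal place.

9.2 years

e^(0.1194t) = 3, so 0.1194t = ln 3 ≈ 1.0986.
t ≈ 1.0986/0.1194 ≈ 9.2011.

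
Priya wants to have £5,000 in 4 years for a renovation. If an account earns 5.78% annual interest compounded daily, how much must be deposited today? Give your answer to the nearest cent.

£3,967.98

Periodic rate = 5.78%/365 = 0.000158356; 1460 periods.
P = 5,000/(1 + 0.0578/365)^1460 ≈ 5,000/1.260088172 ≈ 3,967.9763.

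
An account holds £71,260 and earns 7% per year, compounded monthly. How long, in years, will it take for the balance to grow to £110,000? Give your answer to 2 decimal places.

6.22 years

We need (1 + 0.00583333)^(12t) = 1.5436, so 12t = ln 1.5436 / ln 1.005833 ≈ 74.6418.
t ≈ 74.6418/12 = 6.2201 years.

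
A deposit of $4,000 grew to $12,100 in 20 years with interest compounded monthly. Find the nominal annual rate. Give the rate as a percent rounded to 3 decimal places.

5.547%

The 240-period growth factor is 12,100/4,000 = 3.025.
r/12 = 3.025^(1/240) − 1 ≈ 0.00462278, so r ≈ 12·0.00462278 = 5.54734%.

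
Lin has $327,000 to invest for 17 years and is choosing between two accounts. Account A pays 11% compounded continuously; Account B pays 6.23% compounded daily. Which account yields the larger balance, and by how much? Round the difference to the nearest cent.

Account A growth factor: e^(0.11·17) = e^1.87 ≈ 6.488296399287; balance ≈ 2,121,672.9226.
Account B growth factor: (1 + 0.0623/365)^6205 ≈ 2.88351381201; balance ≈ 942,909.0165.
Account A is larger by 1,178,763.9060.

Account A, by $1,178,763.91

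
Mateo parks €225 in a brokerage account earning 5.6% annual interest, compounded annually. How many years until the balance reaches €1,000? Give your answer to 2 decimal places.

We need (1 + 0.056)^t = 4.4444, so t = ln 4.4444 / ln 1.056 ≈ 27.3757.

27.38 years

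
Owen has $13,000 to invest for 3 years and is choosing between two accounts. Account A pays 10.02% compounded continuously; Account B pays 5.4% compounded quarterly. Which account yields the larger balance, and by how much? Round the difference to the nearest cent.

Account A growth factor: e^(0.1002·3) = e^0.3006 ≈ 1.3506689659; balance ≈ 17,558.6966.
Account B growth factor: (1 + 0.0135)^12 ≈ 1.1745865848; balance ≈ 15,269.6256.
Account A is larger by 2,289.0710.

Account A, by $2,289.07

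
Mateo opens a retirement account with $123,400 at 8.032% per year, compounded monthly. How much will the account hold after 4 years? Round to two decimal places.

Periodic rate = 8.032%/12 = 0.00669333; periods = 12·4 = 48.
A = 123,400·(1 + 0.08032/12)^48 ≈ 123,400·1.37741638111 ≈ 169,973.1814.

$169,973.18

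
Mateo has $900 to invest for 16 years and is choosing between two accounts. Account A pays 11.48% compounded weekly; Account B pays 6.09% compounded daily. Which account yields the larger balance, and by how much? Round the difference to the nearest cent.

A: (1 + 0.1148/52)^832 ≈ 6.263727371, so 900 × 6.263727371 ≈ 5,637.3546.
B: (1 + 0.0609/365)^5840 ≈ 2.649361639, so 900 × 2.649361639 ≈ 2,384.4255.
Difference ≈ 3,252.9292 in favor of A.

Account A, by $3,252.93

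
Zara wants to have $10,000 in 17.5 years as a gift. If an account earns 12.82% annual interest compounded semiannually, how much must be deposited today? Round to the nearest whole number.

Periodic rate = 12.82%/2 = 0.0641; 35 periods.
P = 10,000/(1 + 0.0641)^35 ≈ 10,000/8.798031483 ≈ 1,136.6179.

$1,137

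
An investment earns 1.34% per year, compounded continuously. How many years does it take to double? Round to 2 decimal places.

51.73 years

e^(0.0134t) = 2, so 0.0134t = ln 2 ≈ 0.69315.
t ≈ 0.69315/0.0134 ≈ 51.7274.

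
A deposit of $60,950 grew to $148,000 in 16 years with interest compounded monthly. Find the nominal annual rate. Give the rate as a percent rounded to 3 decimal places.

5.558%

The 192-period growth factor is 148,000/60,950 = 2.42822.
r/12 = 2.42822^(1/192) − 1 ≈ 0.00463131, so r ≈ 12·0.00463131 = 5.55757%.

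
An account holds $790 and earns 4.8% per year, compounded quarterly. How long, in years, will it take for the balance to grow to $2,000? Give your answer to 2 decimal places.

We need (1 + 0.012)^(4t) = 2.5316, so 4t = ln 2.5316 / ln 1.012 ≈ 77.8693.
t ≈ 77.8693/4 = 19.4673 years.

19.47 years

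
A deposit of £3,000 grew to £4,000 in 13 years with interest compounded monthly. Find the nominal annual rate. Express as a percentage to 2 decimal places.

(1 + r/12)^156 = 4,000/3,000 = 1.33333.
1 + r/12 = 1.33333^(1/156) ≈ 1.001846, so r/12 ≈ 0.00184582.
r ≈ 12·0.00184582 = 2.21498%.

2.21%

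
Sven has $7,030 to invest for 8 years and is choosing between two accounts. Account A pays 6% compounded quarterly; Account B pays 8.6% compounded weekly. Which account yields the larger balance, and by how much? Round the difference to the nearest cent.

A: (1 + 0.015)^32 ≈ 1.6103243202, so 7,030 × 1.6103243202 ≈ 11,320.5800.
B: (1 + 0.086/52)^416 ≈ 1.9886016503, so 7,030 × 1.9886016503 ≈ 13,979.8696.
Difference ≈ 2,659.2896 in favor of B.

Account B, by $2,659.29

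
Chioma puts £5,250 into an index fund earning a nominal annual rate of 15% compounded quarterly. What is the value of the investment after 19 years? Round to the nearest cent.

£86,150.01

Periodic rate = 15%/4 = 0.0375; periods = 4·19 = 76.
A = 5,250·(1 + 0.0375)^76 ≈ 5,250·16.409524974 ≈ 86,150.0061.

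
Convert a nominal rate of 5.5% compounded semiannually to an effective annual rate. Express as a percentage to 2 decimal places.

5.58%

EAR = (1 + 5.5%/2)^2 − 1 = (1 + 0.0275)^2 − 1.
(1 + 0.0275)^2 ≈ 1.055756, so EAR ≈ 5.57563%.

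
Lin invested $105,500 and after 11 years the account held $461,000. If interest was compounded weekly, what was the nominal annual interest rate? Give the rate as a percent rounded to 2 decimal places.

The 572-period growth factor is 461,000/105,500 = 4.36967.
r/52 = 4.36967^(1/572) − 1 ≈ 0.00258145, so r ≈ 52·0.00258145 = 13.42354%.

13.42%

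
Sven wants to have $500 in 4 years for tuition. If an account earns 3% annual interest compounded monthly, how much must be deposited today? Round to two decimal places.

Periodic rate = 3%/12 = 0.0025; 48 periods.
P = 500/(1 + 0.0025)^48 ≈ 500/1.12732802 ≈ 443.5266.

$443.53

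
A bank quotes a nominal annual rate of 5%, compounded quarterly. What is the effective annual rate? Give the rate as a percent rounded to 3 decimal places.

5.095%

EAR = (1 + 5%/4)^4 − 1 = (1 + 0.0125)^4 − 1.
(1 + 0.0125)^4 ≈ 1.050945, so EAR ≈ 5.09453%.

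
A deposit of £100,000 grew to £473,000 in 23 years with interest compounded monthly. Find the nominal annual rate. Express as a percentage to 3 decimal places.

(1 + r/12)^276 = 473,000/100,000 = 4.73.
1 + r/12 = 4.73^(1/276) ≈ 1.005646, so r/12 ≈ 0.00564604.
r ≈ 12·0.00564604 = 6.77525%.

6.775%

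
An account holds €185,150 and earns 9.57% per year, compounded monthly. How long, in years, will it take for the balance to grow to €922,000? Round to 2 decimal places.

16.84 years

We need (1 + 0.007975)^(12t) = 4.9797, so 12t = ln 4.9797 / ln 1.007975 ≈ 202.1031.
t ≈ 202.1031/12 = 16.8419 years.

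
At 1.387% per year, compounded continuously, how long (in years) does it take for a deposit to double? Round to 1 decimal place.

50.0 years

e^(0.01387t) = 2, so 0.01387t = ln 2 ≈ 0.69315.
t ≈ 0.69315/0.01387 ≈ 49.9746.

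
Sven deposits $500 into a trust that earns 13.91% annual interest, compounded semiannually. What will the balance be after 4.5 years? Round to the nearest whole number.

$916

Periodic rate = 13.91%/2 = 0.06955; periods = 2·4.5 = 9.
A = 500·(1 + 0.06955)^9 ≈ 500·1.83151225 ≈ 915.7561.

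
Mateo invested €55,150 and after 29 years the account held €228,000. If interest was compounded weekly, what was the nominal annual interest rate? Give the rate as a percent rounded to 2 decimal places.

4.90%

The 1508-period growth factor is 228,000/55,150 = 4.13418.
r/52 = 4.13418^(1/1508) − 1 ≈ 0.000941616, so r ≈ 52·0.000941616 = 4.89640%.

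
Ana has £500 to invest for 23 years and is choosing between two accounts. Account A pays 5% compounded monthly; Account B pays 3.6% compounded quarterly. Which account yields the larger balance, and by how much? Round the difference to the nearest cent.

Account A, by £435.19

A: (1 + 0.05/12)^276 ≈ 3.150656365, so 500 × 3.150656365 ≈ 1,575.3282.
B: (1 + 0.009)^92 ≈ 2.280275357, so 500 × 2.280275357 ≈ 1,140.1377.
Difference ≈ 435.1905 in favor of A.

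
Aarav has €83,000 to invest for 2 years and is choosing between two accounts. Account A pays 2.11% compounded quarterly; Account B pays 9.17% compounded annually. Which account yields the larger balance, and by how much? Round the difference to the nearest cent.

Account B, by €12,352.18

A: (1 + 0.005275)^8 ≈ 1.0429873916, so 83,000 × 1.0429873916 ≈ 86,567.9535.
B: (1 + 0.0917)^2 ≈ 1.19180889, so 83,000 × 1.19180889 ≈ 98,920.1379.
Difference ≈ 12,352.1844 in favor of B.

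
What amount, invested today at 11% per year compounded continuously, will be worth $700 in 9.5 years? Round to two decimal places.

$246.18

P = A·e^(−rt) = 700·e^(−1.045).
e^(−1.045) ≈ 0.351691819, so P ≈ 246.1843.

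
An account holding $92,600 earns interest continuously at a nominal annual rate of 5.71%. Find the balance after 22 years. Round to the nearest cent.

A = P·e^(rt) = 92,600·e^(0.0571·22) = 92,600·e^1.2562.
e^1.2562 ≈ 3.51205030705, so A ≈ 325,215.8584.

$325,215.86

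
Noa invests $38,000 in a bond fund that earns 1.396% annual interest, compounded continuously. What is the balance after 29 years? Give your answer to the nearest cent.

$56,964.38

A = P·e^(rt) = 38,000·e^(0.01396·29) = 38,000·e^0.40484.
e^0.40484 ≈ 1.4990626308, so A ≈ 56,964.3800.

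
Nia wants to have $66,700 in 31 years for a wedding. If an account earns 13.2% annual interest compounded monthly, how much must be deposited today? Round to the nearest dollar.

$1,139

Growth factor = (1 + 0.011)^372 ≈ 58.536921638.
P = 66,700/58.536921638 ≈ 1,139.4518.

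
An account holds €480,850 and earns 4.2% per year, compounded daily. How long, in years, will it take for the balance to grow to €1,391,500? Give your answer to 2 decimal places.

25.30 years

(1 + 0.000115068)^(365t) = 1,391,500/480,850 = 2.8938.
365t·ln(1 + 0.000115068) = ln(2.8938); 365t = 1.0626/0.000115062 ≈ 9234.8767.
t ≈ 25.3010 years.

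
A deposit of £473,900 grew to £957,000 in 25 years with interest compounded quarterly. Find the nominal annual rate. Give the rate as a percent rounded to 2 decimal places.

(1 + r/4)^100 = 957,000/473,900 = 2.01941.
1 + r/4 = 2.01941^(1/100) ≈ 1.007053, so r/4 ≈ 0.00705283.
r ≈ 4·0.00705283 = 2.82113%.

2.82%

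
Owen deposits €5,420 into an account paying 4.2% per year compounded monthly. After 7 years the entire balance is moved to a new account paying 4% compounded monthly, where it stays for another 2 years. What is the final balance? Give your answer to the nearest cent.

€7,873.08

After 7 years at 4.2%: 5,420 × 1.341095339 ≈ 7,268.7367.
Then 2 years at 4%: 7,268.7367 × 1.083142959 ≈ 7,873.0810.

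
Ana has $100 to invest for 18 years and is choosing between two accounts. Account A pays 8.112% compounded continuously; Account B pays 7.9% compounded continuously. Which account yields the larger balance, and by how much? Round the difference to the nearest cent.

A: e^(0.08112·18) = e^1.46016 ≈ 4.30664854, so 100 × 4.30664854 ≈ 430.6649.
B: e^(0.079·18) = e^1.422 ≈ 4.14540296, so 100 × 4.14540296 ≈ 414.5403.
Difference ≈ 16.1246 in favor of A.

Account A, by $16.12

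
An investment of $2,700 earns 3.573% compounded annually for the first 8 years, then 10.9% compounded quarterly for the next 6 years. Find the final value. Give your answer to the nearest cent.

$6,816.54

Phase 1: 2,700·(1 + 0.03573)^8 ≈ 3,575.4953.
Phase 2: 3,575.4953·(1 + 0.02725)^24 ≈ 6,816.5372.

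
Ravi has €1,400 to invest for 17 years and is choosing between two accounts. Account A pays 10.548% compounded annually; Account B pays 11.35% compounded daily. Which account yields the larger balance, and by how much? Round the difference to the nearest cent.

Account B, by €1,937.56

A: (1 + 0.10548)^17 ≈ 5.500030878, so 1,400 × 5.500030878 ≈ 7,700.0432.
B: (1 + 0.1135/365)^6205 ≈ 6.884001282, so 1,400 × 6.884001282 ≈ 9,637.6018.
Difference ≈ 1,937.5586 in favor of B.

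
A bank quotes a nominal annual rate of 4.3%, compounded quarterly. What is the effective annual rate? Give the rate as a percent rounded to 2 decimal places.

One year is 4 periods at 0.01075 each: (1 + 0.01075)^4 ≈ 1.043698.
EAR = 1.043698 − 1 ≈ 4.36984%.

4.37%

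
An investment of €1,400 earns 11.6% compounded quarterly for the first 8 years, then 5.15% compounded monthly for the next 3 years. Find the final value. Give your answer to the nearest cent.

€4,077.32

After 8 years at 11.6%: 1,400 × 2.4962725 ≈ 3,494.7815.
Then 3 years at 5.15%: 3,494.7815 × 1.166688524 ≈ 4,077.3215.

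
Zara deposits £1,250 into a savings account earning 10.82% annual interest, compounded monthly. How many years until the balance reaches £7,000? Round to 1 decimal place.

We need (1 + 0.00901667)^(12t) = 5.6, so 12t = ln 5.6 / ln 1.009017 ≈ 191.9248.
t ≈ 191.9248/12 = 15.9937 years.

16.0 years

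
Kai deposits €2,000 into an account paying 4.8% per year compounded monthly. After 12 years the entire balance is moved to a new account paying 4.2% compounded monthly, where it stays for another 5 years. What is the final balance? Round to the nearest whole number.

Phase 1: 2,000·(1 + 0.004)^144 ≈ 3,553.7317.
Phase 2: 3,553.7317·(1 + 0.0035)^60 ≈ 4,382.5537.

€4,383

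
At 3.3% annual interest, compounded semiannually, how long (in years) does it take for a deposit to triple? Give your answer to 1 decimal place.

(1 + 0.0165)^(2t) = 3.
2t = ln 3 / ln(1 + 0.0165) ≈ 1.0986/0.0163654 ≈ 67.1304.
t ≈ 33.5652.

33.6 years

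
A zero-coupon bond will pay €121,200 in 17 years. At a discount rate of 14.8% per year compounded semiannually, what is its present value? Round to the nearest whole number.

Growth factor = (1 + 0.074)^34 ≈ 11.327799836.
P = 121,200/11.327799836 ≈ 10,699.3416.

€10,699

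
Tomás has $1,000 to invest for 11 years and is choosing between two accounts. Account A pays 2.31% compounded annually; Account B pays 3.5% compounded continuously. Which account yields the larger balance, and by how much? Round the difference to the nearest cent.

Account B, by $184.03

Account A growth factor: (1 + 0.0231)^11 ≈ 1.285579479; balance ≈ 1,285.5795.
Account B growth factor: e^(0.035·11) = e^0.385 ≈ 1.469614321; balance ≈ 1,469.6143.
Account B is larger by 184.0348.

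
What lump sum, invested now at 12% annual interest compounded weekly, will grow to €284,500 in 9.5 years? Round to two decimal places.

Growth factor = (1 + 0.12/52)^494 ≈ 3.12266447434.
P = 284,500/3.12266447434 ≈ 91,108.0913.

€91,108.09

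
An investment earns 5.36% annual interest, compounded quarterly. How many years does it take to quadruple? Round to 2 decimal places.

26.04 years

(1 + 0.0134)^(4t) = 4.
4t = ln 4 / ln(1 + 0.0134) ≈ 1.3863/0.013311 ≈ 104.1464.
t ≈ 26.0366.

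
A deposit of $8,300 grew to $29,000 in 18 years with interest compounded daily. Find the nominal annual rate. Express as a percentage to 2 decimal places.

The 6570-period growth factor is 29,000/8,300 = 3.49398.
r/365 = 3.49398^(1/6570) − 1 ≈ 0.000190435, so r ≈ 365·0.000190435 = 6.95089%.

6.95%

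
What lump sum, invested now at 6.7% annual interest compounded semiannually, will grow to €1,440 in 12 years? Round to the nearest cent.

€653.00

Growth factor = (1 + 0.0335)^24 ≈ 2.205218073.
P = 1,440/2.205218073 ≈ 652.9966.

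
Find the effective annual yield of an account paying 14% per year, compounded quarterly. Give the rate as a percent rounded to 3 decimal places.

14.752%

EAR = (1 + 14%/4)^4 − 1 = (1 + 0.035)^4 − 1.
(1 + 0.035)^4 ≈ 1.147523, so EAR ≈ 14.75230%.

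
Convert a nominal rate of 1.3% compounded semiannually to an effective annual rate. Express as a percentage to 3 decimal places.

One year is 2 periods at 0.0065 each: (1 + 0.0065)^2 ≈ 1.013042.
EAR = 1.013042 − 1 ≈ 1.30422%.

1.304%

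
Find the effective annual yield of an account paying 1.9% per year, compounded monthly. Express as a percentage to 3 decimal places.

EAR = (1 + 1.9%/12)^12 − 1 = (1 + 0.00158333)^12 − 1.
(1 + 0.00158333)^12 ≈ 1.019166, so EAR ≈ 1.91663%.

1.917%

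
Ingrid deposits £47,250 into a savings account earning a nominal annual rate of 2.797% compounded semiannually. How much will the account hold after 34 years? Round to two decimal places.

Periodic rate = 2.797%/2 = 0.013985; periods = 2·34 = 68.
A = 47,250·(1 + 0.013985)^68 ≈ 47,250·2.57124862414 ≈ 121,491.4975.

£121,491.50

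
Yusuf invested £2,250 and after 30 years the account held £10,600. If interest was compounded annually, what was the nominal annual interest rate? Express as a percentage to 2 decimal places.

5.30%

(1 + r)^30 = 10,600/2,250 = 4.71111.
1 + r = 4.71111^(1/30) ≈ 1.053022, so r ≈ 0.053022.
r ≈ 5.30220%.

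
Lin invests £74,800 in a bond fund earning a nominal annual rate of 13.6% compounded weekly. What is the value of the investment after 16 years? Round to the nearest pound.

Growth factor = (1 + 0.136/52)^832 ≈ 8.78599883783.
A ≈ 74,800 × 8.78599883783 ≈ 657,192.7131.

£657,193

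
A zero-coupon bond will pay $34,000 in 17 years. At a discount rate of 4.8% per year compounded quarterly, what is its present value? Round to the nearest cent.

$15,107.90

Periodic rate = 4.8%/4 = 0.012; 68 periods.
P = 34,000/(1 + 0.012)^68 ≈ 34,000/2.2504784068 ≈ 15,107.8988.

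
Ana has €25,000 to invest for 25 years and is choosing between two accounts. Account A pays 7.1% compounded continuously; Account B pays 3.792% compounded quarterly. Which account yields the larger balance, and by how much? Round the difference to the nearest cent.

Account A, by €83,280.87

A: e^(0.071·25) = e^1.775 ≈ 5.90028113632, so 25,000 × 5.90028113632 ≈ 147,507.0284.
B: (1 + 0.00948)^100 ≈ 2.569046141, so 25,000 × 2.569046141 ≈ 64,226.1535.
Difference ≈ 83,280.8749 in favor of A.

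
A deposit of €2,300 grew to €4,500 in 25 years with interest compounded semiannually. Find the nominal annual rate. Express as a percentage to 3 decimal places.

The 50-period growth factor is 4,500/2,300 = 1.95652.
r/2 = 1.95652^(1/50) − 1 ≈ 0.0135139, so r ≈ 2·0.0135139 = 2.70277%.

2.703%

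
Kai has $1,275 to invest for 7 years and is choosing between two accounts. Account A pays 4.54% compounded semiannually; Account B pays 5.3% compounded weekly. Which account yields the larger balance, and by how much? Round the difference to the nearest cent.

A: (1 + 0.0227)^14 ≈ 1.369227406, so 1,275 × 1.369227406 ≈ 1,745.7649.
B: (1 + 0.053/52)^364 ≈ 1.448909292, so 1,275 × 1.448909292 ≈ 1,847.3593.
Difference ≈ 101.5944 in favor of B.

Account B, by $101.59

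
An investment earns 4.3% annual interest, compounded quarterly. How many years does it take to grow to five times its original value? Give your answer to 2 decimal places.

(1 + 0.01075)^(4t) = 5.
4t = ln 5 / ln(1 + 0.01075) ≈ 1.6094/0.0106926 ≈ 150.5184.
t ≈ 37.6296.

37.63 years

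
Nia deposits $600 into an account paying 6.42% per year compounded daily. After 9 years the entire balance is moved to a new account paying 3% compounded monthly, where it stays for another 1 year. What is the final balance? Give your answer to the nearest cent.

$1,101.73

Phase 1: 600·(1 + 0.0642/365)^3285 ≈ 1,069.2138.
Phase 2: 1,069.2138·(1 + 0.0025)^12 ≈ 1,101.7349.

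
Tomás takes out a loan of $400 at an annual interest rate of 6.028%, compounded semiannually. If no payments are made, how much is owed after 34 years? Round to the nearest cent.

$3,013.04

Periodic rate = 6.028%/2 = 0.03014; periods = 2·34 = 68.
A = 400·(1 + 0.03014)^68 ≈ 400·7.532602825 ≈ 3,013.0411.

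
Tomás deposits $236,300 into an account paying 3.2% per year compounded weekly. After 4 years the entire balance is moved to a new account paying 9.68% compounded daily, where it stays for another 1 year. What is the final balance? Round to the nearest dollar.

$295,849

Phase 1: 236,300·(1 + 0.032/52)^208 ≈ 268,556.9017.
Phase 2: 268,556.9017·(1 + 0.0968/365)^365 ≈ 295,849.2346.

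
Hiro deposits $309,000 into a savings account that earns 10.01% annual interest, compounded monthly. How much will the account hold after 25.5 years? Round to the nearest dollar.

Growth factor = (1 + 0.1001/12)^306 ≈ 12.70458022985.
A ≈ 309,000 × 12.70458022985 ≈ 3,925,715.2910.

$3,925,715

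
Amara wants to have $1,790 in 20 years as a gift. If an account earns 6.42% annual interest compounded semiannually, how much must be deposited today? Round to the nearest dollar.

Periodic rate = 6.42%/2 = 0.0321; 40 periods.
P = 1,790/(1 + 0.0321)^40 ≈ 1,790/3.538923071 ≈ 505.8036.

$506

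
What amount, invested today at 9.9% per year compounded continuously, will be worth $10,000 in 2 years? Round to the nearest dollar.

P = A·e^(−rt) = 10,000·e^(−0.198).
e^(−0.198) ≈ 0.8203698531, so P ≈ 8,203.6985.

$8,204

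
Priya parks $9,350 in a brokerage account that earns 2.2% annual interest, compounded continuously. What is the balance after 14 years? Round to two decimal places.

A = P·e^(rt) = 9,350·e^(0.022·14) = 9,350·e^0.308.
e^0.308 ≈ 1.3607009889, so A ≈ 12,722.5542.

$12,722.55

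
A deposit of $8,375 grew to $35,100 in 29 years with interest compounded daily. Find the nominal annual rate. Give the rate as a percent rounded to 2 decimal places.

4.94%

The 10585-period growth factor is 35,100/8,375 = 4.19104.
r/365 = 4.19104^(1/10585) − 1 ≈ 0.000135385, so r ≈ 365·0.000135385 = 4.94154%.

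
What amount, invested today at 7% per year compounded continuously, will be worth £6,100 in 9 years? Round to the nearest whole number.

£3,249

P = A·e^(−rt) = 6,100·e^(−0.63).
e^(−0.63) ≈ 0.532591801, so P ≈ 3,248.8100.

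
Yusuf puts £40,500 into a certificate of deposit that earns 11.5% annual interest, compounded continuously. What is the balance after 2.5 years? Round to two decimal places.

A = P·e^(rt) = 40,500·e^(0.115·2.5) = 40,500·e^0.2875.
e^0.2875 ≈ 1.3330905922, so A ≈ 53,990.1690.

£53,990.17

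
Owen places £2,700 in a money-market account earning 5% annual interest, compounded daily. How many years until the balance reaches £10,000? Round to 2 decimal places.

26.19 years

We need (1 + 0.000136986)^(365t) = 3.7037, so 365t = ln 3.7037 / ln 1.000137 ≈ 9558.7879.
t ≈ 9558.7879/365 = 26.1885 years.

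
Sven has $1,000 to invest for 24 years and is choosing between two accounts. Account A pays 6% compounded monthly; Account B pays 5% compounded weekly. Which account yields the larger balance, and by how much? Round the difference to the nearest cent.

Account A growth factor: (1 + 0.005)^288 ≈ 4.205578908; balance ≈ 4,205.5789.
Account B growth factor: (1 + 0.05/52)^1248 ≈ 3.318203249; balance ≈ 3,318.2032.
Account A is larger by 887.3757.

Account A, by $887.38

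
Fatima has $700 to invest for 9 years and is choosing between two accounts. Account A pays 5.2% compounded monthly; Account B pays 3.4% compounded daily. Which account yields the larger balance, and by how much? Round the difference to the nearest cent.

A: (1 + 0.052/12)^108 ≈ 1.595183728, so 700 × 1.595183728 ≈ 1,116.6286.
B: (1 + 0.034/365)^3285 ≈ 1.35796295, so 700 × 1.35796295 ≈ 950.5741.
Difference ≈ 166.0545 in favor of A.

Account A, by $166.05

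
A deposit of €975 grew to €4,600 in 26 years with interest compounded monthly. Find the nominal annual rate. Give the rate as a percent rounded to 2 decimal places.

5.98%

(1 + r/12)^312 = 4,600/975 = 4.71795.
1 + r/12 = 4.71795^(1/312) ≈ 1.004985, so r/12 ≈ 0.00498474.
r ≈ 12·0.00498474 = 5.98168%.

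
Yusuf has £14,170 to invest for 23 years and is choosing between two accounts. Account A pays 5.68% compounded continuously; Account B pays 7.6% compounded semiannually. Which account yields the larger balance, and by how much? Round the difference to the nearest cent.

Account B, by £26,458.07

Account A growth factor: e^(0.0568·23) = e^1.3064 ≈ 3.6928554741; balance ≈ 52,327.7621.
Account B growth factor: (1 + 0.038)^46 ≈ 5.5600444243; balance ≈ 78,785.8295.
Account B is larger by 26,458.0674.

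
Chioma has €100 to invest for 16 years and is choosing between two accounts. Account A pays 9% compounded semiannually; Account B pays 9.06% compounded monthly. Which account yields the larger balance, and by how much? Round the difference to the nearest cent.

Account B, by €14.83

Account A growth factor: (1 + 0.045)^32 ≈ 4.08998104; balance ≈ 408.9981.
Account B growth factor: (1 + 0.00755)^192 ≈ 4.23826992; balance ≈ 423.8270.
Account B is larger by 14.8289.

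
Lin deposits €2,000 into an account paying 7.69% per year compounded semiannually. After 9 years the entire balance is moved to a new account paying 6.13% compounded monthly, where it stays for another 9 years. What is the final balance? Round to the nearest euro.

After 9 years at 7.69%: 2,000 × 1.972153125 ≈ 3,944.3062.
Then 9 years at 6.13%: 3,944.3062 × 1.733765524 ≈ 6,838.5022.

€6,839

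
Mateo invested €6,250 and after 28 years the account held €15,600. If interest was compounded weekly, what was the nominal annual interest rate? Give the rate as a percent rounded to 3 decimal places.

The 1456-period growth factor is 15,600/6,250 = 2.496.
r/52 = 2.496^(1/1456) − 1 ≈ 0.000628418, so r ≈ 52·0.000628418 = 3.26777%.

3.268%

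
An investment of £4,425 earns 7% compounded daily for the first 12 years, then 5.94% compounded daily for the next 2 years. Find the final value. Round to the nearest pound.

£11,542

After 12 years at 7%: 4,425 × 2.3161804295 ≈ 10,249.0984.
Then 2 years at 5.94%: 10,249.0984 × 1.1261337819 ≈ 11,541.8559.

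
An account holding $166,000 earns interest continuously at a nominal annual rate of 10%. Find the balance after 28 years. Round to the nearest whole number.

$2,729,811

A = P·e^(rt) = 166,000·e^(0.1·28) = 166,000·e^2.8.
e^2.8 ≈ 16.4446467711, so A ≈ 2,729,811.3640.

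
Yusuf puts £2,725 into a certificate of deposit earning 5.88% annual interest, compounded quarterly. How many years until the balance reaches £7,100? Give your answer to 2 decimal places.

16.41 years

We need (1 + 0.0147)^(4t) = 2.6055, so 4t = ln 2.6055 / ln 1.0147 ≈ 65.6223.
t ≈ 65.6223/4 = 16.4056 years.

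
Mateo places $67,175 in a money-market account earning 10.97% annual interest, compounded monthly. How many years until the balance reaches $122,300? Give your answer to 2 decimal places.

We need (1 + 0.00914167)^(12t) = 1.8206, so 12t = ln 1.8206 / ln 1.009142 ≈ 65.8425.
t ≈ 65.8425/12 = 5.4869 years.

5.49 years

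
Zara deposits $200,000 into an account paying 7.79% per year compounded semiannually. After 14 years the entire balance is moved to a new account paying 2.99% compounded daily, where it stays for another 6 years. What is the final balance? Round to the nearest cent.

After 14 years at 7.79%: 200,000 × 2.91507764959 ≈ 583,015.5299.
Then 6 years at 2.99%: 583,015.5299 × 1.19649045676 ≈ 697,572.5177.

$697,572.52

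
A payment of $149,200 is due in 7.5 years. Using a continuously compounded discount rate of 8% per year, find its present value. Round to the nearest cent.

$81,882.70

P = A·e^(−rt) = 149,200·e^(−0.6).
e^(−0.6) ≈ 0.548811636094, so P ≈ 81,882.6961.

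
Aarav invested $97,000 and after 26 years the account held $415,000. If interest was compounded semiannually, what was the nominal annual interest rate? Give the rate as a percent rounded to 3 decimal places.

5.670%

The 52-period growth factor is 415,000/97,000 = 4.27835.
r/2 = 4.27835^(1/52) − 1 ≈ 0.0283476, so r ≈ 2·0.0283476 = 5.66952%.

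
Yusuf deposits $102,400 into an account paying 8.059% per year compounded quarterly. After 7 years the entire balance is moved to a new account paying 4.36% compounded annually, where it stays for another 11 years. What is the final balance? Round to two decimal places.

$286,244.98

After 7 years at 8.059%: 102,400 × 1.74808742655 ≈ 179,004.1525.
Then 11 years at 4.36%: 179,004.1525 × 1.59909687552 ≈ 286,244.9809.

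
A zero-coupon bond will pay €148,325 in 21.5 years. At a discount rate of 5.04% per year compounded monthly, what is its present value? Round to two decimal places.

Periodic rate = 5.04%/12 = 0.0042; 258 periods.
P = 148,325/(1 + 0.0042)^258 ≈ 148,325/2.94860091445 ≈ 50,303.5183.

€50,303.52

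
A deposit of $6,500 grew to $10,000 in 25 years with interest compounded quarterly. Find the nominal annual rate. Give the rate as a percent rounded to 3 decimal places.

(1 + r/4)^100 = 10,000/6,500 = 1.53846.
1 + r/4 = 1.53846^(1/100) ≈ 1.004317, so r/4 ≈ 0.00431712.
r ≈ 4·0.00431712 = 1.72685%.

1.727%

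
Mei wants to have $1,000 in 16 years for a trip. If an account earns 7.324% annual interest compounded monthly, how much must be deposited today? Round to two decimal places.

Periodic rate = 7.324%/12 = 0.00610333; 192 periods.
P = 1,000/(1 + 0.07324/12)^192 ≈ 1,000/3.21645049 ≈ 310.9017.

$310.90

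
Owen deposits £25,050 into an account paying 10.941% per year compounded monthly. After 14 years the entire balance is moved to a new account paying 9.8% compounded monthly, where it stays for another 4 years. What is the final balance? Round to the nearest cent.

After 14 years at 10.941%: 25,050 × 4.59422158213 ≈ 115,085.2506.
Then 4 years at 9.8%: 115,085.2506 × 1.47758351767 ≈ 170,048.0695.

£170,048.07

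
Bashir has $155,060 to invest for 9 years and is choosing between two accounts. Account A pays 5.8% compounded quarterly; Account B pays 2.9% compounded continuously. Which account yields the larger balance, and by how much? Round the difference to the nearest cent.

Account A growth factor: (1 + 0.0145)^36 ≈ 1.67908951343; balance ≈ 260,359.6200.
Account B growth factor: e^(0.029·9) = e^0.261 ≈ 1.29822766543; balance ≈ 201,303.1818.
Account A is larger by 59,056.4382.

Account A, by $59,056.44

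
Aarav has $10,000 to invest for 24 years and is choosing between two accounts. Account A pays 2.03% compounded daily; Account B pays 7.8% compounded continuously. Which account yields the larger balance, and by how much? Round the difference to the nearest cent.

Account B, by $48,735.56

A: (1 + 0.0203/365)^8760 ≈ 1.6277300752, so 10,000 × 1.6277300752 ≈ 16,277.3008.
B: e^(0.078·24) = e^1.872 ≈ 6.5012859773, so 10,000 × 6.5012859773 ≈ 65,012.8598.
Difference ≈ 48,735.5590 in favor of B.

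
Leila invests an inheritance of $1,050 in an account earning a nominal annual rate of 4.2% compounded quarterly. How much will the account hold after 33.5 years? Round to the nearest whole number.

Growth factor = (1 + 0.0105)^134 ≈ 4.053839892.
A ≈ 1,050 × 4.053839892 ≈ 4,256.5319.

$4,257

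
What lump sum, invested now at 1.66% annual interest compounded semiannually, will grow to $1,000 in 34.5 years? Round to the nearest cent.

$565.34

Periodic rate = 1.66%/2 = 0.0083; 69 periods.
P = 1,000/(1 + 0.0083)^69 ≈ 1,000/1.76886193 ≈ 565.3352.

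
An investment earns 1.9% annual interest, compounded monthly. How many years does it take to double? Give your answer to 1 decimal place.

(1 + 0.00158333)^(12t) = 2.
12t = ln 2 / ln(1 + 0.00158333) ≈ 0.69315/0.00158208 ≈ 438.1236.
t ≈ 36.5103.

36.5 years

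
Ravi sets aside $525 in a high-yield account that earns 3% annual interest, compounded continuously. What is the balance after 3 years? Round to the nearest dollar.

A = P·e^(rt) = 525·e^(0.03·3) = 525·e^0.09.
e^0.09 ≈ 1.09417428, so A ≈ 574.4415.

$574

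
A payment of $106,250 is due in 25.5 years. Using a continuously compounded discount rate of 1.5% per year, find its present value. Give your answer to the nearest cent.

$72,478.85

P = A·e^(−rt) = 106,250·e^(−0.3825).
e^(−0.3825) ≈ 0.682153890976, so P ≈ 72,478.8509.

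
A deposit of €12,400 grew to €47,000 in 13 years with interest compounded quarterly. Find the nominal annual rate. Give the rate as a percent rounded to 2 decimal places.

The 52-period growth factor is 47,000/12,400 = 3.79032.
r/4 = 3.79032^(1/52) − 1 ≈ 0.0259552, so r ≈ 4·0.0259552 = 10.38207%.

10.38%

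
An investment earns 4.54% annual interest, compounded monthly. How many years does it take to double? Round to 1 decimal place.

(1 + 0.00378333)^(12t) = 2.
12t = ln 2 / ln(1 + 0.00378333) ≈ 0.69315/0.00377619 ≈ 183.5571.
t ≈ 15.2964.

15.3 years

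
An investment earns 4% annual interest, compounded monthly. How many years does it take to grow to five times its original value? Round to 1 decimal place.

(1 + 0.00333333)^(12t) = 5.
12t = ln 5 / ln(1 + 0.00333333) ≈ 1.6094/0.00332779 ≈ 483.6356.
t ≈ 40.3030.

40.3 years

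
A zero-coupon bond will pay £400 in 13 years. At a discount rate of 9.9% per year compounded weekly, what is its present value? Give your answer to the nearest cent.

Growth factor = (1 + 0.099/52)^676 ≈ 3.61747558.
P = 400/3.61747558 ≈ 110.5743.

£110.57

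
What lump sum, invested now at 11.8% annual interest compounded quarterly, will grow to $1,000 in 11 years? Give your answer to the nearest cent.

$278.25

Growth factor = (1 + 0.0295)^44 ≈ 3.59384582.
P = 1,000/3.59384582 ≈ 278.2535.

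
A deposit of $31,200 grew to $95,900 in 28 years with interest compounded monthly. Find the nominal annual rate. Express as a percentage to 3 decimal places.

The 336-period growth factor is 95,900/31,200 = 3.07372.
r/12 = 3.07372^(1/336) − 1 ≈ 0.00334752, so r ≈ 12·0.00334752 = 4.01702%.

4.017%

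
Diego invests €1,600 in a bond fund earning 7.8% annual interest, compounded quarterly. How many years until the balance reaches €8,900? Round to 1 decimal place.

We need (1 + 0.0195)^(4t) = 5.5625, so 4t = ln 5.5625 / ln 1.0195 ≈ 88.8577.
t ≈ 88.8577/4 = 22.2144 years.

22.2 years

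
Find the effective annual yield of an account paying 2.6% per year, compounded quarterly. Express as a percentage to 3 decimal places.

2.625%

One year is 4 periods at 0.0065 each: (1 + 0.0065)^4 ≈ 1.026255.
EAR = 1.026255 − 1 ≈ 2.62546%.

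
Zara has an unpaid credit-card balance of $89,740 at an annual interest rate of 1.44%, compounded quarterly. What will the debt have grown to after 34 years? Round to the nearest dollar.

$146,297

Periodic rate = 1.44%/4 = 0.0036; periods = 4·34 = 136.
A = 89,740·(1 + 0.0036)^136 ≈ 89,740·1.63022954389 ≈ 146,296.7993.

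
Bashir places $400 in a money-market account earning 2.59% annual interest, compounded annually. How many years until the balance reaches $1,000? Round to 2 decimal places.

(1 + 0.0259)^t = 1,000/400 = 2.5.
t·ln(1 + 0.0259) = ln(2.5); t = 0.91629/0.0255703 ≈ 35.8342.

35.83 years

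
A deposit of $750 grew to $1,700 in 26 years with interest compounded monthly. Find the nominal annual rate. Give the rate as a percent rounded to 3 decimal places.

3.151%

(1 + r/12)^312 = 1,700/750 = 2.26667.
1 + r/12 = 2.26667^(1/312) ≈ 1.002626, so r/12 ≈ 0.00262623.
r ≈ 12·0.00262623 = 3.15148%.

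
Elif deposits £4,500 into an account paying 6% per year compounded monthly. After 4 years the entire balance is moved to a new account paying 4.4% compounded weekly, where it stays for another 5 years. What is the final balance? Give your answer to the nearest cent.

£7,123.41

After 4 years at 6%: 4,500 × 1.270489161 ≈ 5,717.2012.
Then 5 years at 4.4%: 5,717.2012 × 1.24596082 ≈ 7,123.4087.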